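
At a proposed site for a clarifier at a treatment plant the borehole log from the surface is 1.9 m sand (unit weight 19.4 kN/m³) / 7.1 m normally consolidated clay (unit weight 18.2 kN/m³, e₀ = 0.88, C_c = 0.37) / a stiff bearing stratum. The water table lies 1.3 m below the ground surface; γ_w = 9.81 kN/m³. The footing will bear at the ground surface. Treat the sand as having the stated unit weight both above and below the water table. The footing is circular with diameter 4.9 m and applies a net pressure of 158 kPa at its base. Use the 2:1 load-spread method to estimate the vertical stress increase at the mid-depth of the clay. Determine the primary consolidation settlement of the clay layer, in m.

S_c ≈ 0.279 m

Mid-depth of clay below the ground surface: z = 1.9 + 7.1/2 = 5.45 m.
Total vertical stress at mid-clay: σ_v = 19.4×1.9 + 18.2×3.55 = 101.47 kPa.
Pore pressure: u = 9.81×(5.45 − 1.3) = 40.712 kPa.
Initial effective stress: σ'_0 = σ_v − u = 101.47 − 40.712 = 60.758 kPa.
Stress increase at mid-clay by the 2:1 spreading method:
Δσ ≈ qD²/(D+z)² = 158×4.9²/(4.9+5.45)² = 35.413 kPa
Final effective stress: σ'_f = σ'_0 + Δσ = 60.758 + 35.413 = 96.171 kPa.
Normally consolidated clay, so the full stress increment lies on the virgin compression line:
S_c = C_c·H/(1+e₀)·log₁₀(σ'_f/σ'_0) = 0.37×7.1/(1+0.88)×log₁₀(96.171/60.758)
    = 1.3973 × 0.19944 = 0.2787 m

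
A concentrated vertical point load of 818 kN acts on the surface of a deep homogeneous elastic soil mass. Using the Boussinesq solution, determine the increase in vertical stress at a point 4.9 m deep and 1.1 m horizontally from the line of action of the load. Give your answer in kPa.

Boussinesq vertical stress below a point load on an elastic half-space:
Δσ_z = 3P/(2πz²) · [1 + (r/z)²]^(−5/2)
r/z = 1.1/4.9 = 0.22449; [1+(r/z)²]^(−5/2) = 0.88434.
Δσ_z = 3×818/(2π×4.9²) × 0.88434 = 16.267 × 0.88434 = 14.39 kPa

Δσ_z ≈ 14.4 kPa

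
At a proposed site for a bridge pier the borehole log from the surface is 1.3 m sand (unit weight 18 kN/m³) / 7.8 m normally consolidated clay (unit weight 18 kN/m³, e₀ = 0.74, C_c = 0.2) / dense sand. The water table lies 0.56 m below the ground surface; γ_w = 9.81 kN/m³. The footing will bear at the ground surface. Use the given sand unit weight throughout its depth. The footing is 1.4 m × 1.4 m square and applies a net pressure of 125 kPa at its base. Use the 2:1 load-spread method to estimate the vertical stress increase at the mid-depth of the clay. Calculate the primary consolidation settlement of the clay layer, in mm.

Mid-depth of clay below the ground surface: z = 1.3 + 7.8/2 = 5.2 m.
Total vertical stress at mid-clay: σ_v = 18×1.3 + 18×3.9 = 93.6 kPa.
Pore pressure: u = 9.81×(5.2 − 0.56) = 45.518 kPa.
Initial effective stress: σ'_0 = σ_v − u = 93.6 − 45.518 = 48.082 kPa.
Stress increase at mid-clay by the 2:1 spreading method:
Δσ = qBL/((B+z)(L+z)) = 125×1.4×1.4/((1.4+5.2)(1.4+5.2)) = 5.6244 kPa
Final effective stress: σ'_f = σ'_0 + Δσ = 48.082 + 5.6244 = 53.706 kPa.
Normally consolidated clay, so the full stress increment lies on the virgin compression line:
S_c = C_c·H/(1+e₀)·log₁₀(σ'_f/σ'_0) = 0.2×7.8/(1+0.74)×log₁₀(53.706/48.082)
    = 0.89655 × 0.04804 = 0.04307 m

S_c ≈ 43.1 mm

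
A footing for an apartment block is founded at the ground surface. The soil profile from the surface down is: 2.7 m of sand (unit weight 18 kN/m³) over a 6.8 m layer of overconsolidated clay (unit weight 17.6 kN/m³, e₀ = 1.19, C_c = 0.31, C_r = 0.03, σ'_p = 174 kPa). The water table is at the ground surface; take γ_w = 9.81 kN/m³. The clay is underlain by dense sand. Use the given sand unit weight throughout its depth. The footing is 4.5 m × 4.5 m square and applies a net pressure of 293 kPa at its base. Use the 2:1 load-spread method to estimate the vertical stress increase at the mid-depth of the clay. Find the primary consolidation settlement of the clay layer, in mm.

S_c ≈ 29.8 mm

Mid-depth of clay below the ground surface: z = 2.7 + 6.8/2 = 6.1 m.
Total vertical stress at mid-clay: σ_v = 18×2.7 + 17.6×3.4 = 108.44 kPa.
Pore pressure: u = 9.81×(6.1 − 0) = 59.841 kPa.
Initial effective stress: σ'_0 = σ_v − u = 108.44 − 59.841 = 48.599 kPa.
Stress increase at mid-clay by the 2:1 spreading method:
Δσ = qBL/((B+z)(L+z)) = 293×4.5×4.5/((4.5+6.1)(4.5+6.1)) = 52.806 kPa
Final effective stress: σ'_f = 48.599 + 52.806 = 101.41 kPa.
σ'_f = 101.41 ≤ σ'_p = 174 kPa, so the clay remains overconsolidated and only the recompression index applies:
S_c = C_r·H/(1+e₀)·log₁₀(σ'_f/σ'_0) = 0.03×6.8/2.19×log₁₀(101.41/48.599)
    = 0.09315 × 0.31945 = 0.02976 m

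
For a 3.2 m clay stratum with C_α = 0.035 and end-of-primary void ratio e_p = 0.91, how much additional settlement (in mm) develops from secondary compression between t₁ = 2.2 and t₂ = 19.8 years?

S_s ≈ 56 mm

Secondary compression: S_s = C_α·H/(1+e_p)·log₁₀(t₂/t₁)
S_s = 0.035×3.2/(1+0.91)×log₁₀(19.8/2.2)
    = 0.05864 × 0.9542 = 0.05596 m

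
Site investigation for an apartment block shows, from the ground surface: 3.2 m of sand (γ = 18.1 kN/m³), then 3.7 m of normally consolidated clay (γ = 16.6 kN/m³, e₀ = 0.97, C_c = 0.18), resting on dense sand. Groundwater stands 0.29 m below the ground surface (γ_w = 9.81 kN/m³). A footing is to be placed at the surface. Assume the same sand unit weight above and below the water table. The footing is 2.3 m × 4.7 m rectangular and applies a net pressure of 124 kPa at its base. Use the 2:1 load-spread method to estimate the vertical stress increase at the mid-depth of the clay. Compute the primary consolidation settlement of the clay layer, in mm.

Mid-depth of clay below the ground surface: z = 3.2 + 3.7/2 = 5.05 m.
Total vertical stress at mid-clay: σ_v = 18.1×3.2 + 16.6×1.85 = 88.63 kPa.
Pore pressure: u = 9.81×(5.05 − 0.29) = 46.696 kPa.
Initial effective stress: σ'_0 = σ_v − u = 88.63 − 46.696 = 41.934 kPa.
Stress increase at mid-clay by the 2:1 spreading method:
Δσ = qBL/((B+z)(L+z)) = 124×2.3×4.7/((2.3+5.05)(4.7+5.05)) = 18.705 kPa
Final effective stress: σ'_f = σ'_0 + Δσ = 41.934 + 18.705 = 60.639 kPa.
Normally consolidated clay, so the full stress increment lies on the virgin compression line:
S_c = C_c·H/(1+e₀)·log₁₀(σ'_f/σ'_0) = 0.18×3.7/(1+0.97)×log₁₀(60.639/41.934)
    = 0.33807 × 0.16019 = 0.05416 m

S_c ≈ 54.2 mm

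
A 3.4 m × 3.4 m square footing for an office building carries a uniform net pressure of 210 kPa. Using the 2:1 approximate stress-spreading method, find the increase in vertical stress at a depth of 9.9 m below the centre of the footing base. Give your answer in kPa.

By the 2:1 method the load spreads at 1 horizontal : 2 vertical, so at depth z the loaded area has grown by z in each plan dimension:
Δσ = qBL/((B+z)(L+z)) = 210×3.4×3.4/((3.4+9.9)(3.4+9.9)) = 13.724 kPa

Δσ_z ≈ 13.7 kPa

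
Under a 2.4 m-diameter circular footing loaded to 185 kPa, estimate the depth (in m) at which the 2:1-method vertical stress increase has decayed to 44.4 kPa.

z ≈ 2.5 m

2:1 spreading — at depth z the loaded area has grown by z in each plan dimension:
qD²/(D+z)² = Δσ_z ⇒ z = D(√(q/Δσ_z) − 1) = 2.4×(√(185/44.4) − 1) = 2.499 m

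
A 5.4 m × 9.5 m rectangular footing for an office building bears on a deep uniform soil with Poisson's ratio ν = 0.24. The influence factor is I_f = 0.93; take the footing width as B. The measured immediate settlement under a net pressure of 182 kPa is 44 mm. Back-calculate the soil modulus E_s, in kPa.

E_s ≈ 19600 kPa

S_e = q·B·(1−ν²)/E_s · I_f  ⇒  E_s = q·B·(1−ν²)·I_f / S_e.
E_s = 182 × 5.4 × 0.9424 × 0.93 / 0.044 = 19580 kPa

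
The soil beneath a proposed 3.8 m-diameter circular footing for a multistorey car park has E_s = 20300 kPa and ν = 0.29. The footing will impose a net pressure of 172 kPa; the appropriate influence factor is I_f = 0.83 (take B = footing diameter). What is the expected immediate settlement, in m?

S_e ≈ 0.0245 m

Immediate (elastic) settlement: S_e = q·B·(1−ν²)/E_s · I_f.
S_e = 172 × 3.8 × (1 − 0.29²) / 20300 × 0.83
    = 172 × 3.8 × 0.9159 / 20300 × 0.83
    = 0.02448 m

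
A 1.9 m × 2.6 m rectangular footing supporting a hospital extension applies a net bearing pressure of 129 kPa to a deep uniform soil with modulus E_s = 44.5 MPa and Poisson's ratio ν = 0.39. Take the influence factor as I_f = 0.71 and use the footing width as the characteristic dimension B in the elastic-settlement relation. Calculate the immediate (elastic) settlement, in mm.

Immediate (elastic) settlement: S_e = q·B·(1−ν²)/E_s · I_f.
E_s = 44.5 MPa = 44500 kPa.
S_e = 129 × 1.9 × (1 − 0.39²) / 44500 × 0.71
    = 129 × 1.9 × 0.8479 / 44500 × 0.71
    = 0.003316 m = 3.316 mm

S_e ≈ 3.32 mm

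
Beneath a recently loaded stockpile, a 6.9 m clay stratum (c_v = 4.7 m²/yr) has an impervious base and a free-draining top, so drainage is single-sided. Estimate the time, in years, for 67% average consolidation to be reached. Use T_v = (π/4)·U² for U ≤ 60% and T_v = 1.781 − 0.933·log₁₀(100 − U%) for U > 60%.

Drainage path length: H_d = H = 6.9 m (single drainage).
U > 60%: T_v = 1.781 − 0.933·log₁₀(100 − 67) = 0.36423.
t = T_v·H_d²/c_v = 0.36423×6.9²/4.7 = 3.69 years.

t ≈ 3.69 years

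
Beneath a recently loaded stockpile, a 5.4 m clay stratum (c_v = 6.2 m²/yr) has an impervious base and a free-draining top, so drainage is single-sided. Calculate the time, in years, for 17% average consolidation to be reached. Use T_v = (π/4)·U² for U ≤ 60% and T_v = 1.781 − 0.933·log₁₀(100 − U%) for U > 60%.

Drainage path length: H_d = H = 5.4 m (single drainage).
U ≤ 60%: T_v = (π/4)·U² = (π/4)×0.17² = 0.022698.
t = T_v·H_d²/c_v = 0.022698×5.4²/6.2 = 0.1068 years.

t ≈ 0.107 years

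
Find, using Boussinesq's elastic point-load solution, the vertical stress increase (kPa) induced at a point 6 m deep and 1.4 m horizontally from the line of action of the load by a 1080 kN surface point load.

Δσ_z ≈ 12.5 kPa

Boussinesq vertical stress below a point load on an elastic half-space:
Δσ_z = 3P/(2πz²) · [1 + (r/z)²]^(−5/2)
r/z = 1.4/6 = 0.23333; [1+(r/z)²]^(−5/2) = 0.87587.
Δσ_z = 3×1080/(2π×6²) × 0.87587 = 14.324 × 0.87587 = 12.55 kPa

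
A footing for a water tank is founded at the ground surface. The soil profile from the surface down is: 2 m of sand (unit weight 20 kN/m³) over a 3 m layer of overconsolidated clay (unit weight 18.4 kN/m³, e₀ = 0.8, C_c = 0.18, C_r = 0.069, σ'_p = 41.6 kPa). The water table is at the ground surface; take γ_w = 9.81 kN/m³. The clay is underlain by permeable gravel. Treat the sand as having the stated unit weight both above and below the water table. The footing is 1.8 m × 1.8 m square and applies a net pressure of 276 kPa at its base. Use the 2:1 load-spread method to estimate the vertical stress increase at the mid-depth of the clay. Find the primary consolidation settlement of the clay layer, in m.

Mid-depth of clay below the ground surface: z = 2 + 3/2 = 3.5 m.
Total vertical stress at mid-clay: σ_v = 20×2 + 18.4×1.5 = 67.6 kPa.
Pore pressure: u = 9.81×(3.5 − 0) = 34.335 kPa.
Initial effective stress: σ'_0 = σ_v − u = 67.6 − 34.335 = 33.265 kPa.
Stress increase at mid-clay by the 2:1 spreading method:
Δσ = qBL/((B+z)(L+z)) = 276×1.8×1.8/((1.8+3.5)(1.8+3.5)) = 31.835 kPa
Final effective stress: σ'_f = 33.265 + 31.835 = 65.1 kPa.
σ'_f = 65.1 > σ'_p = 41.6 kPa, so the stress path crosses the preconsolidation pressure — recompression up to σ'_p, then virgin compression beyond:
S_c = H/(1+e₀)·[C_r·log₁₀(σ'_p/σ'_0) + C_c·log₁₀(σ'_f/σ'_p)]
    = 3/1.8 × [0.069×log₁₀(41.6/33.265) + 0.18×log₁₀(65.1/41.6)]
    = 1.6667 × [0.0067003 + 0.035008] = 0.06952 m

S_c ≈ 0.0695 m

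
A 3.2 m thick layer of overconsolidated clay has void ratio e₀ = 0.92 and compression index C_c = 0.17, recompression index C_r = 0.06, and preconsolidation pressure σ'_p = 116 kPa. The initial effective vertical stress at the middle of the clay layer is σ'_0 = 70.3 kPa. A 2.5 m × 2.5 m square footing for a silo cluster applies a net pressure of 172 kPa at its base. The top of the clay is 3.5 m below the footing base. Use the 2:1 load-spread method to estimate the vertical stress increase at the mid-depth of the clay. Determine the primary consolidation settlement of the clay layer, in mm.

Mid-depth of clay below the footing base: z = 3.5 + 3.2/2 = 5.1 m.
Stress increase at mid-clay by the 2:1 spreading method:
Δσ = qBL/((B+z)(L+z)) = 172×2.5×2.5/((2.5+5.1)(2.5+5.1)) = 18.611 kPa
Final effective stress: σ'_f = 70.3 + 18.611 = 88.911 kPa.
σ'_f = 88.911 ≤ σ'_p = 116 kPa, so the clay remains overconsolidated and only the recompression index applies:
S_c = C_r·H/(1+e₀)·log₁₀(σ'_f/σ'_0) = 0.06×3.2/1.92×log₁₀(88.911/70.3)
    = 0.1 × 0.102 = 0.0102 m

S_c ≈ 10.2 mm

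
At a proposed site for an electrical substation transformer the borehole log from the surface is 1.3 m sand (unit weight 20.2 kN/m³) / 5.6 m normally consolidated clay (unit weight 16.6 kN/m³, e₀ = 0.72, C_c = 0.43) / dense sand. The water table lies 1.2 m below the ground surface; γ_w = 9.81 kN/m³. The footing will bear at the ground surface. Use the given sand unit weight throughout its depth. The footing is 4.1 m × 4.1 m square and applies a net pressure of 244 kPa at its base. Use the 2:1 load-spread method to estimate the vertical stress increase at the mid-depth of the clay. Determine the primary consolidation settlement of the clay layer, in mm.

S_c ≈ 526 mm

Mid-depth of clay below the ground surface: z = 1.3 + 5.6/2 = 4.1 m.
Total vertical stress at mid-clay: σ_v = 20.2×1.3 + 16.6×2.8 = 72.74 kPa.
Pore pressure: u = 9.81×(4.1 − 1.2) = 28.449 kPa.
Initial effective stress: σ'_0 = σ_v − u = 72.74 − 28.449 = 44.291 kPa.
Stress increase at mid-clay by the 2:1 spreading method:
Δσ = qBL/((B+z)(L+z)) = 244×4.1×4.1/((4.1+4.1)(4.1+4.1)) = 61 kPa
Final effective stress: σ'_f = σ'_0 + Δσ = 44.291 + 61 = 105.29 kPa.
Normally consolidated clay, so the full stress increment lies on the virgin compression line:
S_c = C_c·H/(1+e₀)·log₁₀(σ'_f/σ'_0) = 0.43×5.6/(1+0.72)×log₁₀(105.29/44.291)
    = 1.4 × 0.37607 = 0.5265 m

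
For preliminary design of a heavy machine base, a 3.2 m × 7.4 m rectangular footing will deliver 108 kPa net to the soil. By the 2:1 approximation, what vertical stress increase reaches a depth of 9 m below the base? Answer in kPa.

Δσ_z ≈ 12.8 kPa

By the 2:1 method the load spreads at 1 horizontal : 2 vertical, so at depth z the loaded area has grown by z in each plan dimension:
Δσ = qBL/((B+z)(L+z)) = 108×3.2×7.4/((3.2+9)(7.4+9)) = 12.782 kPa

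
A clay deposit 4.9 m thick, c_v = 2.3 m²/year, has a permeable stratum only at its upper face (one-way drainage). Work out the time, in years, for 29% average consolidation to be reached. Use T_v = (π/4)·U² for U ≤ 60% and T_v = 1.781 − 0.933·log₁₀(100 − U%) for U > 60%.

t ≈ 0.69 years

Drainage path length: H_d = H = 4.9 m (single drainage).
U ≤ 60%: T_v = (π/4)·U² = (π/4)×0.29² = 0.066052.
t = T_v·H_d²/c_v = 0.066052×4.9²/2.3 = 0.6895 years.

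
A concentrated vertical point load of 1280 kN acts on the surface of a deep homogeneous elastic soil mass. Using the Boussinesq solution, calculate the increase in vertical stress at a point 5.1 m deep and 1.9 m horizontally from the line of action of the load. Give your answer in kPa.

Boussinesq vertical stress below a point load on an elastic half-space:
Δσ_z = 3P/(2πz²) · [1 + (r/z)²]^(−5/2)
r/z = 1.9/5.1 = 0.37255; [1+(r/z)²]^(−5/2) = 0.72258.
Δσ_z = 3×1280/(2π×5.1²) × 0.72258 = 23.497 × 0.72258 = 16.98 kPa

Δσ_z ≈ 17 kPa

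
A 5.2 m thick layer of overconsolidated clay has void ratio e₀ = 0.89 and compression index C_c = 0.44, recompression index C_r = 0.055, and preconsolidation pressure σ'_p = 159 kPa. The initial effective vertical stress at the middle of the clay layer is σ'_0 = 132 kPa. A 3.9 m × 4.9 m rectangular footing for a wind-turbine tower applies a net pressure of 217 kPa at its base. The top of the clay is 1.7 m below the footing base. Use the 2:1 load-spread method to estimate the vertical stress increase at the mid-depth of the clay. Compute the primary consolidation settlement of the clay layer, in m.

S_c ≈ 0.0974 m

Mid-depth of clay below the footing base: z = 1.7 + 5.2/2 = 4.3 m.
Stress increase at mid-clay by the 2:1 spreading method:
Δσ = qBL/((B+z)(L+z)) = 217×3.9×4.9/((3.9+4.3)(4.9+4.3)) = 54.969 kPa
Final effective stress: σ'_f = 132 + 54.969 = 186.97 kPa.
σ'_f = 186.97 > σ'_p = 159 kPa, so the stress path crosses the preconsolidation pressure — recompression up to σ'_p, then virgin compression beyond:
S_c = H/(1+e₀)·[C_r·log₁₀(σ'_p/σ'_0) + C_c·log₁₀(σ'_f/σ'_p)]
    = 5.2/1.89 × [0.055×log₁₀(159/132) + 0.44×log₁₀(186.97/159)]
    = 2.7513 × [0.0044453 + 0.030965] = 0.09742 m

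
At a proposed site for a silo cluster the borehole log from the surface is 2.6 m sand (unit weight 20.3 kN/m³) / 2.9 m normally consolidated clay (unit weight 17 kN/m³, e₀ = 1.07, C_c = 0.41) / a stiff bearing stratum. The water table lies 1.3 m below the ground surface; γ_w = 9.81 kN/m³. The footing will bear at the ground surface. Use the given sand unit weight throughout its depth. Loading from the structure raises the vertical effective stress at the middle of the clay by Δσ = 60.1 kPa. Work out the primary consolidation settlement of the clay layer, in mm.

Mid-depth of clay below the ground surface: z = 2.6 + 2.9/2 = 4.05 m.
Total vertical stress at mid-clay: σ_v = 20.3×2.6 + 17×1.45 = 77.43 kPa.
Pore pressure: u = 9.81×(4.05 − 1.3) = 26.978 kPa.
Initial effective stress: σ'_0 = σ_v − u = 77.43 − 26.978 = 50.452 kPa.
Final effective stress: σ'_f = σ'_0 + Δσ = 50.452 + 60.1 = 110.55 kPa.
Normally consolidated clay, so the full stress increment lies on the virgin compression line:
S_c = C_c·H/(1+e₀)·log₁₀(σ'_f/σ'_0) = 0.41×2.9/(1+1.07)×log₁₀(110.55/50.452)
    = 0.5744 × 0.34068 = 0.1957 m

S_c ≈ 196 mm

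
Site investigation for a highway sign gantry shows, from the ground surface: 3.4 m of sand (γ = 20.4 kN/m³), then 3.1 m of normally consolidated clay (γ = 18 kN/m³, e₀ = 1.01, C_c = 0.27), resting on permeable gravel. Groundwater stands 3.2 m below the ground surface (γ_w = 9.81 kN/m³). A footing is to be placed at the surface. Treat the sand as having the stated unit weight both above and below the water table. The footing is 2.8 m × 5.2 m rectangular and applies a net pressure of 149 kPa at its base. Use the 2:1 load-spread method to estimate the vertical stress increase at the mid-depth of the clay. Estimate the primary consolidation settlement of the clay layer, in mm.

Mid-depth of clay below the ground surface: z = 3.4 + 3.1/2 = 4.95 m.
Total vertical stress at mid-clay: σ_v = 20.4×3.4 + 18×1.55 = 97.26 kPa.
Pore pressure: u = 9.81×(4.95 − 3.2) = 17.168 kPa.
Initial effective stress: σ'_0 = σ_v − u = 97.26 − 17.168 = 80.092 kPa.
Stress increase at mid-clay by the 2:1 spreading method:
Δσ = qBL/((B+z)(L+z)) = 149×2.8×5.2/((2.8+4.95)(5.2+4.95)) = 27.579 kPa
Final effective stress: σ'_f = σ'_0 + Δσ = 80.092 + 27.579 = 107.67 kPa.
Normally consolidated clay, so the full stress increment lies on the virgin compression line:
S_c = C_c·H/(1+e₀)·log₁₀(σ'_f/σ'_0) = 0.27×3.1/(1+1.01)×log₁₀(107.67/80.092)
    = 0.41642 × 0.12851 = 0.05351 m

S_c ≈ 53.5 mm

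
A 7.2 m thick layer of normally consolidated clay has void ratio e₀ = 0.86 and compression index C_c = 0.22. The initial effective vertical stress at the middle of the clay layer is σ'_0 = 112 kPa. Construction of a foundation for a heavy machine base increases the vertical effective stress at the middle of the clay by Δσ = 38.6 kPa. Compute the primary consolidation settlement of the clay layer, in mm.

S_c ≈ 110 mm

Final effective stress: σ'_f = σ'_0 + Δσ = 112 + 38.6 = 150.6 kPa.
Normally consolidated clay, so the full stress increment lies on the virgin compression line:
S_c = C_c·H/(1+e₀)·log₁₀(σ'_f/σ'_0) = 0.22×7.2/(1+0.86)×log₁₀(150.6/112)
    = 0.85161 × 0.12861 = 0.1095 m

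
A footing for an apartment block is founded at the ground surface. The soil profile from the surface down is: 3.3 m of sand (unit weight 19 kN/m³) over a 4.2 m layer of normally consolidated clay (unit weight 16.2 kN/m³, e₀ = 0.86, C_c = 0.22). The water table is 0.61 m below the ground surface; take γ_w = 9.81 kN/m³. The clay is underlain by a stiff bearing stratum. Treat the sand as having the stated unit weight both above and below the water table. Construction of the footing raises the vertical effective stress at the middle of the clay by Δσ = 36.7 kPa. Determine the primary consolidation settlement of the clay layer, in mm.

Mid-depth of clay below the ground surface: z = 3.3 + 4.2/2 = 5.4 m.
Total vertical stress at mid-clay: σ_v = 19×3.3 + 16.2×2.1 = 96.72 kPa.
Pore pressure: u = 9.81×(5.4 − 0.61) = 46.99 kPa.
Initial effective stress: σ'_0 = σ_v − u = 96.72 − 46.99 = 49.73 kPa.
Final effective stress: σ'_f = σ'_0 + Δσ = 49.73 + 36.7 = 86.43 kPa.
Normally consolidated clay, so the full stress increment lies on the virgin compression line:
S_c = C_c·H/(1+e₀)·log₁₀(σ'_f/σ'_0) = 0.22×4.2/(1+0.86)×log₁₀(86.43/49.73)
    = 0.49677 × 0.24005 = 0.1192 m

S_c ≈ 119 mm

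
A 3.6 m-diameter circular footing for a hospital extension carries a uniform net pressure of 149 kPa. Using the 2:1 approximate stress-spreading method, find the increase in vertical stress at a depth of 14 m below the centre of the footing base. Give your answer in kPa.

By the 2:1 method the load spreads at 1 horizontal : 2 vertical, so at depth z the loaded area has grown by z in each plan dimension:
Δσ ≈ qD²/(D+z)² = 149×3.6²/(3.6+14)² = 6.234 kPa

Δσ_z ≈ 6.23 kPa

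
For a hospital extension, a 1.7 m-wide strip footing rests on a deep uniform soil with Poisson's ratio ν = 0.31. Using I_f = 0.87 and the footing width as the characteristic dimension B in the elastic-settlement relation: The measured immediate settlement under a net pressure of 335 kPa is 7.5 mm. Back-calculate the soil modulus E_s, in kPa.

S_e = q·B·(1−ν²)/E_s · I_f  ⇒  E_s = q·B·(1−ν²)·I_f / S_e.
E_s = 335 × 1.7 × 0.9039 × 0.87 / 0.0075 = 59710 kPa

E_s ≈ 59700 kPa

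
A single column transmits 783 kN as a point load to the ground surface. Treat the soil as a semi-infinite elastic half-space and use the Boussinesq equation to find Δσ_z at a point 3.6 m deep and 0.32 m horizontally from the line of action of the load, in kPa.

Δσ_z ≈ 28.3 kPa

Boussinesq vertical stress below a point load on an elastic half-space:
Δσ_z = 3P/(2πz²) · [1 + (r/z)²]^(−5/2)
r/z = 0.32/3.6 = 0.088889; [1+(r/z)²]^(−5/2) = 0.98052.
Δσ_z = 3×783/(2π×3.6²) × 0.98052 = 28.847 × 0.98052 = 28.29 kPa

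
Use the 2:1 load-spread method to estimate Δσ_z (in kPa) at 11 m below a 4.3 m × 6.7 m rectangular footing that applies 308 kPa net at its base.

By the 2:1 method the load spreads at 1 horizontal : 2 vertical, so at depth z the loaded area has grown by z in each plan dimension:
Δσ = qBL/((B+z)(L+z)) = 308×4.3×6.7/((4.3+11)(6.7+11)) = 32.766 kPa

Δσ_z ≈ 32.8 kPa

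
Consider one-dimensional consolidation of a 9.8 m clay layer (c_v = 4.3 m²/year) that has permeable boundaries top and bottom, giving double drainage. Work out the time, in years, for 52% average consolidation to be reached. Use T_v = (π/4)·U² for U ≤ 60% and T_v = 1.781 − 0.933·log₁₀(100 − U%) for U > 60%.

Drainage path length: H_d = H/2 = 4.9 m (double drainage).
U ≤ 60%: T_v = (π/4)·U² = (π/4)×0.52² = 0.21237.
t = T_v·H_d²/c_v = 0.21237×4.9²/4.3 = 1.186 years.

t ≈ 1.19 years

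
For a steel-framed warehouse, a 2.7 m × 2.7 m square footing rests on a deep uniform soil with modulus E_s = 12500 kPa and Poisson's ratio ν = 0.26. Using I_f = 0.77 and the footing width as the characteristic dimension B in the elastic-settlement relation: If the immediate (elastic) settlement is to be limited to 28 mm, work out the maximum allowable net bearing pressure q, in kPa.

S_e = q·B·(1−ν²)/E_s · I_f  ⇒  q = S_e·E_s / (B·(1−ν²)·I_f).
q = 0.028 × 12500 / (2.7 × 0.9324 × 0.77) = 180.6 kPa

q ≈ 181 kPa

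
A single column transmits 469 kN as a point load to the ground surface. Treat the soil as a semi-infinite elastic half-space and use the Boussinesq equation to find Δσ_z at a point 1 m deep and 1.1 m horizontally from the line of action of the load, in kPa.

Boussinesq vertical stress below a point load on an elastic half-space:
Δσ_z = 3P/(2πz²) · [1 + (r/z)²]^(−5/2)
r/z = 1.1/1 = 1.1; [1+(r/z)²]^(−5/2) = 0.13773.
Δσ_z = 3×469/(2π×1²) × 0.13773 = 223.93 × 0.13773 = 30.84 kPa

Δσ_z ≈ 30.8 kPa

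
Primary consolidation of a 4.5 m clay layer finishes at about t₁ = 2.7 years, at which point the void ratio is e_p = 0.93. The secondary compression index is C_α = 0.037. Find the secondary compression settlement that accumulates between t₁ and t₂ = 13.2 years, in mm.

Secondary compression: S_s = C_α·H/(1+e_p)·log₁₀(t₂/t₁)
S_s = 0.037×4.5/(1+0.93)×log₁₀(13.2/2.7)
    = 0.08627 × 0.6892 = 0.05946 m

S_s ≈ 59.5 mm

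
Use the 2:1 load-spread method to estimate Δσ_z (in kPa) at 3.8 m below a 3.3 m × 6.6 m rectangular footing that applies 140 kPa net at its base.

By the 2:1 method the load spreads at 1 horizontal : 2 vertical, so at depth z the loaded area has grown by z in each plan dimension:
Δσ = qBL/((B+z)(L+z)) = 140×3.3×6.6/((3.3+3.8)(6.6+3.8)) = 41.295 kPa

Δσ_z ≈ 41.3 kPa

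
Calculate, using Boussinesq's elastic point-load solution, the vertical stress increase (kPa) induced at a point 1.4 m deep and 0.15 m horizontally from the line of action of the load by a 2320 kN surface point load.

Δσ_z ≈ 549 kPa

Boussinesq vertical stress below a point load on an elastic half-space:
Δσ_z = 3P/(2πz²) · [1 + (r/z)²]^(−5/2)
r/z = 0.15/1.4 = 0.10714; [1+(r/z)²]^(−5/2) = 0.97187.
Δσ_z = 3×2320/(2π×1.4²) × 0.97187 = 565.16 × 0.97187 = 549.3 kPa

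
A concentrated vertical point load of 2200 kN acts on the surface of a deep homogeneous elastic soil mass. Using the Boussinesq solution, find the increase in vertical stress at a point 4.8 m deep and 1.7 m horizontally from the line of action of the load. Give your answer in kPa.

Boussinesq vertical stress below a point load on an elastic half-space:
Δσ_z = 3P/(2πz²) · [1 + (r/z)²]^(−5/2)
r/z = 1.7/4.8 = 0.35417; [1+(r/z)²]^(−5/2) = 0.74422.
Δσ_z = 3×2200/(2π×4.8²) × 0.74422 = 45.591 × 0.74422 = 33.93 kPa

Δσ_z ≈ 33.9 kPa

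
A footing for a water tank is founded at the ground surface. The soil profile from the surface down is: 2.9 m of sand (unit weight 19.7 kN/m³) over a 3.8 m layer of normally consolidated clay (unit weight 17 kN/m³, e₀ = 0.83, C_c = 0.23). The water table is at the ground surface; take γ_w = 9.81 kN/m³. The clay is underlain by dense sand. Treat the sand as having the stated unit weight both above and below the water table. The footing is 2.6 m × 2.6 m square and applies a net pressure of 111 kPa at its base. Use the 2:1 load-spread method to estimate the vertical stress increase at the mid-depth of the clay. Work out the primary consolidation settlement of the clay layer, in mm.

S_c ≈ 58.2 mm

Mid-depth of clay below the ground surface: z = 2.9 + 3.8/2 = 4.8 m.
Total vertical stress at mid-clay: σ_v = 19.7×2.9 + 17×1.9 = 89.43 kPa.
Pore pressure: u = 9.81×(4.8 − 0) = 47.088 kPa.
Initial effective stress: σ'_0 = σ_v − u = 89.43 − 47.088 = 42.342 kPa.
Stress increase at mid-clay by the 2:1 spreading method:
Δσ = qBL/((B+z)(L+z)) = 111×2.6×2.6/((2.6+4.8)(2.6+4.8)) = 13.703 kPa
Final effective stress: σ'_f = σ'_0 + Δσ = 42.342 + 13.703 = 56.045 kPa.
Normally consolidated clay, so the full stress increment lies on the virgin compression line:
S_c = C_c·H/(1+e₀)·log₁₀(σ'_f/σ'_0) = 0.23×3.8/(1+0.83)×log₁₀(56.045/42.342)
    = 0.4776 × 0.12177 = 0.05816 m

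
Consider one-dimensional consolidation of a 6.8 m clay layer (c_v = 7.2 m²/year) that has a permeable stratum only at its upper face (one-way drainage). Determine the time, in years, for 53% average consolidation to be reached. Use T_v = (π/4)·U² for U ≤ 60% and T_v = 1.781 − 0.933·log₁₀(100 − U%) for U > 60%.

Drainage path length: H_d = H = 6.8 m (single drainage).
U ≤ 60%: T_v = (π/4)·U² = (π/4)×0.53² = 0.22062.
t = T_v·H_d²/c_v = 0.22062×6.8²/7.2 = 1.417 years.

t ≈ 1.42 years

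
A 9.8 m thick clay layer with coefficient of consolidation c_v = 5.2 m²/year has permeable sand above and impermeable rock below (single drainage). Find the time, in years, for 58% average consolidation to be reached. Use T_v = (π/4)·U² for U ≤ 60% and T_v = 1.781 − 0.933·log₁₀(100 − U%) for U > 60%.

Drainage path length: H_d = H = 9.8 m (single drainage).
U ≤ 60%: T_v = (π/4)·U² = (π/4)×0.58² = 0.26421.
t = T_v·H_d²/c_v = 0.26421×9.8²/5.2 = 4.88 years.

t ≈ 4.88 years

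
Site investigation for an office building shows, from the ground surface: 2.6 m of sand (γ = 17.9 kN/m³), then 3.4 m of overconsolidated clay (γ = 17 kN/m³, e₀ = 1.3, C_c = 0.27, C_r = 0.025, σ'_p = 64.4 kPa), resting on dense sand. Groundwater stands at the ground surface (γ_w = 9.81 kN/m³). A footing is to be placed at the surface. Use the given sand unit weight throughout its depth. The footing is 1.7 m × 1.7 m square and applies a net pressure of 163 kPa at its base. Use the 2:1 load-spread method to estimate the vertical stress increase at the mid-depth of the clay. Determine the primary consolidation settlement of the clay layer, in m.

Mid-depth of clay below the ground surface: z = 2.6 + 3.4/2 = 4.3 m.
Total vertical stress at mid-clay: σ_v = 17.9×2.6 + 17×1.7 = 75.44 kPa.
Pore pressure: u = 9.81×(4.3 − 0) = 42.183 kPa.
Initial effective stress: σ'_0 = σ_v − u = 75.44 − 42.183 = 33.257 kPa.
Stress increase at mid-clay by the 2:1 spreading method:
Δσ = qBL/((B+z)(L+z)) = 163×1.7×1.7/((1.7+4.3)(1.7+4.3)) = 13.085 kPa
Final effective stress: σ'_f = 33.257 + 13.085 = 46.342 kPa.
σ'_f = 46.342 ≤ σ'_p = 64.4 kPa, so the clay remains overconsolidated and only the recompression index applies:
S_c = C_r·H/(1+e₀)·log₁₀(σ'_f/σ'_0) = 0.025×3.4/2.3×log₁₀(46.342/33.257)
    = 0.036957 × 0.14409 = 0.005325 m

S_c ≈ 0.00533 m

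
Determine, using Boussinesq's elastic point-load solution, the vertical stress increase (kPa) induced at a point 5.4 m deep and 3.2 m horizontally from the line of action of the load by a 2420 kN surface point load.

Boussinesq vertical stress below a point load on an elastic half-space:
Δσ_z = 3P/(2πz²) · [1 + (r/z)²]^(−5/2)
r/z = 3.2/5.4 = 0.59259; [1+(r/z)²]^(−5/2) = 0.47122.
Δσ_z = 3×2420/(2π×5.4²) × 0.47122 = 39.625 × 0.47122 = 18.67 kPa

Δσ_z ≈ 18.7 kPa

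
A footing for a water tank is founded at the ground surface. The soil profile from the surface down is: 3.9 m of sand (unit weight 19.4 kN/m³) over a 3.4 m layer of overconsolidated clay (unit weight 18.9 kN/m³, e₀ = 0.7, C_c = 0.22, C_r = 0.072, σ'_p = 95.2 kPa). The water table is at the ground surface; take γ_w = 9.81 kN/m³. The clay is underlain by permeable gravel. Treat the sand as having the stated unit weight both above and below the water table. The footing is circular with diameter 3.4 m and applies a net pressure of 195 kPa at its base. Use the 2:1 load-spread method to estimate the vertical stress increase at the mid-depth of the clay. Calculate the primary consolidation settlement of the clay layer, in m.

S_c ≈ 0.0265 m

Mid-depth of clay below the ground surface: z = 3.9 + 3.4/2 = 5.6 m.
Total vertical stress at mid-clay: σ_v = 19.4×3.9 + 18.9×1.7 = 107.79 kPa.
Pore pressure: u = 9.81×(5.6 − 0) = 54.936 kPa.
Initial effective stress: σ'_0 = σ_v − u = 107.79 − 54.936 = 52.854 kPa.
Stress increase at mid-clay by the 2:1 spreading method:
Δσ ≈ qD²/(D+z)² = 195×3.4²/(3.4+5.6)² = 27.83 kPa
Final effective stress: σ'_f = 52.854 + 27.83 = 80.684 kPa.
σ'_f = 80.684 ≤ σ'_p = 95.2 kPa, so the clay remains overconsolidated and only the recompression index applies:
S_c = C_r·H/(1+e₀)·log₁₀(σ'_f/σ'_0) = 0.072×3.4/1.7×log₁₀(80.684/52.854)
    = 0.144 × 0.18371 = 0.02645 m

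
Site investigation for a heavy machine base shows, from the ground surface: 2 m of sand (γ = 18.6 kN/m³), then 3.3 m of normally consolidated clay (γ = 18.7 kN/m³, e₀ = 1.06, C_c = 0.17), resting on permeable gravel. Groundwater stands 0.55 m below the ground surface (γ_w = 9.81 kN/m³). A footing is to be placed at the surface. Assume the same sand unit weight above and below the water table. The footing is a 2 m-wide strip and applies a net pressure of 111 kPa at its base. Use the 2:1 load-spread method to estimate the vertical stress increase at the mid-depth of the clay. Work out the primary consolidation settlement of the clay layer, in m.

Mid-depth of clay below the ground surface: z = 2 + 3.3/2 = 3.65 m.
Total vertical stress at mid-clay: σ_v = 18.6×2 + 18.7×1.65 = 68.055 kPa.
Pore pressure: u = 9.81×(3.65 − 0.55) = 30.411 kPa.
Initial effective stress: σ'_0 = σ_v − u = 68.055 − 30.411 = 37.644 kPa.
Stress increase at mid-clay by the 2:1 spreading method:
Δσ = qB/(B+z) = 111×2/(2+3.65) = 39.292 kPa
Final effective stress: σ'_f = σ'_0 + Δσ = 37.644 + 39.292 = 76.936 kPa.
Normally consolidated clay, so the full stress increment lies on the virgin compression line:
S_c = C_c·H/(1+e₀)·log₁₀(σ'_f/σ'_0) = 0.17×3.3/(1+1.06)×log₁₀(76.936/37.644)
    = 0.27233 × 0.31043 = 0.08454 m

S_c ≈ 0.0845 m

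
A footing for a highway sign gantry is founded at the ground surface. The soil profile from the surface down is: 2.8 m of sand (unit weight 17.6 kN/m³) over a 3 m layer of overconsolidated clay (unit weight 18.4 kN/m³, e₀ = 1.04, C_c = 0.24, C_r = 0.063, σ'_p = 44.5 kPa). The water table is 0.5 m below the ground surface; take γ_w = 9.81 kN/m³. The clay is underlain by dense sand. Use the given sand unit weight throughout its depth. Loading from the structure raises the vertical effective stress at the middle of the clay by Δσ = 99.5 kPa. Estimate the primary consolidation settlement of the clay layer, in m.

Mid-depth of clay below the ground surface: z = 2.8 + 3/2 = 4.3 m.
Total vertical stress at mid-clay: σ_v = 17.6×2.8 + 18.4×1.5 = 76.88 kPa.
Pore pressure: u = 9.81×(4.3 − 0.5) = 37.278 kPa.
Initial effective stress: σ'_0 = σ_v − u = 76.88 − 37.278 = 39.602 kPa.
Final effective stress: σ'_f = 39.602 + 99.5 = 139.1 kPa.
σ'_f = 139.1 > σ'_p = 44.5 kPa, so the stress path crosses the preconsolidation pressure — recompression up to σ'_p, then virgin compression beyond:
S_c = H/(1+e₀)·[C_r·log₁₀(σ'_p/σ'_0) + C_c·log₁₀(σ'_f/σ'_p)]
    = 3/2.04 × [0.063×log₁₀(44.5/39.602) + 0.24×log₁₀(139.1/44.5)]
    = 1.4706 × [0.0031905 + 0.11879] = 0.1794 m

S_c ≈ 0.179 m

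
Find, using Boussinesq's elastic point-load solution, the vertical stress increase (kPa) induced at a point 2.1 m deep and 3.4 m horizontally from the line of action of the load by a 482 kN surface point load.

Δσ_z ≈ 2.09 kPa

Boussinesq vertical stress below a point load on an elastic half-space:
Δσ_z = 3P/(2πz²) · [1 + (r/z)²]^(−5/2)
r/z = 3.4/2.1 = 1.619; [1+(r/z)²]^(−5/2) = 0.040071.
Δσ_z = 3×482/(2π×2.1²) × 0.040071 = 52.185 × 0.040071 = 2.091 kPa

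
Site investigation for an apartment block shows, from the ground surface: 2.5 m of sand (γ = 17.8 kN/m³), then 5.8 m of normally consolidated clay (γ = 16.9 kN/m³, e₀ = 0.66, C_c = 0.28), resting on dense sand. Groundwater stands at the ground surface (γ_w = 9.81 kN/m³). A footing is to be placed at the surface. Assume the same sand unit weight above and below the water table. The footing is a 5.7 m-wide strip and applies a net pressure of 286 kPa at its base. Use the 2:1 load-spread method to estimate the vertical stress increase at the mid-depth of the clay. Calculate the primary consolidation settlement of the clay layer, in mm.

S_c ≈ 651 mm

Mid-depth of clay below the ground surface: z = 2.5 + 5.8/2 = 5.4 m.
Total vertical stress at mid-clay: σ_v = 17.8×2.5 + 16.9×2.9 = 93.51 kPa.
Pore pressure: u = 9.81×(5.4 − 0) = 52.974 kPa.
Initial effective stress: σ'_0 = σ_v − u = 93.51 − 52.974 = 40.536 kPa.
Stress increase at mid-clay by the 2:1 spreading method:
Δσ = qB/(B+z) = 286×5.7/(5.7+5.4) = 146.86 kPa
Final effective stress: σ'_f = σ'_0 + Δσ = 40.536 + 146.86 = 187.4 kPa.
Normally consolidated clay, so the full stress increment lies on the virgin compression line:
S_c = C_c·H/(1+e₀)·log₁₀(σ'_f/σ'_0) = 0.28×5.8/(1+0.66)×log₁₀(187.4/40.536)
    = 0.97831 × 0.66493 = 0.6505 m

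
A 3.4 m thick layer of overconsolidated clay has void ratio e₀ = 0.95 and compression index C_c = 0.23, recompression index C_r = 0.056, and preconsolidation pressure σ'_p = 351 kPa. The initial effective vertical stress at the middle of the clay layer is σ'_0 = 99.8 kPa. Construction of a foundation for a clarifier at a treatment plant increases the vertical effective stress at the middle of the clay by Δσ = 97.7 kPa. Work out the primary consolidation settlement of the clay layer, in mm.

S_c ≈ 28.9 mm

Final effective stress: σ'_f = 99.8 + 97.7 = 197.5 kPa.
σ'_f = 197.5 ≤ σ'_p = 351 kPa, so the clay remains overconsolidated and only the recompression index applies:
S_c = C_r·H/(1+e₀)·log₁₀(σ'_f/σ'_0) = 0.056×3.4/1.95×log₁₀(197.5/99.8)
    = 0.097642 × 0.29644 = 0.02894 m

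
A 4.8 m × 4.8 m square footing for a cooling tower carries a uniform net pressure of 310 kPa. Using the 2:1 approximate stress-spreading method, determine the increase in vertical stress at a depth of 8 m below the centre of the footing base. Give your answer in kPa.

By the 2:1 method the load spreads at 1 horizontal : 2 vertical, so at depth z the loaded area has grown by z in each plan dimension:
Δσ = qBL/((B+z)(L+z)) = 310×4.8×4.8/((4.8+8)(4.8+8)) = 43.594 kPa

Δσ_z ≈ 43.6 kPa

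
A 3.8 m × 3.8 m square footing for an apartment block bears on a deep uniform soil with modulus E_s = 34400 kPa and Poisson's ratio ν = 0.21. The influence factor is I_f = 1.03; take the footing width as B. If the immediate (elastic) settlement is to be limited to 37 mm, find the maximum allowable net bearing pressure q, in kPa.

q ≈ 340 kPa

S_e = q·B·(1−ν²)/E_s · I_f  ⇒  q = S_e·E_s / (B·(1−ν²)·I_f).
q = 0.037 × 34400 / (3.8 × 0.9559 × 1.03) = 340.2 kPa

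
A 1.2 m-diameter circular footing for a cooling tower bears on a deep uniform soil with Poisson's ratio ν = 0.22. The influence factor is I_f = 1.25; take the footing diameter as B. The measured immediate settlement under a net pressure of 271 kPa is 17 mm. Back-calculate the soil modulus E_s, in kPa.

E_s ≈ 22800 kPa

S_e = q·B·(1−ν²)/E_s · I_f  ⇒  E_s = q·B·(1−ν²)·I_f / S_e.
E_s = 271 × 1.2 × 0.9516 × 1.25 / 0.017 = 22750 kPa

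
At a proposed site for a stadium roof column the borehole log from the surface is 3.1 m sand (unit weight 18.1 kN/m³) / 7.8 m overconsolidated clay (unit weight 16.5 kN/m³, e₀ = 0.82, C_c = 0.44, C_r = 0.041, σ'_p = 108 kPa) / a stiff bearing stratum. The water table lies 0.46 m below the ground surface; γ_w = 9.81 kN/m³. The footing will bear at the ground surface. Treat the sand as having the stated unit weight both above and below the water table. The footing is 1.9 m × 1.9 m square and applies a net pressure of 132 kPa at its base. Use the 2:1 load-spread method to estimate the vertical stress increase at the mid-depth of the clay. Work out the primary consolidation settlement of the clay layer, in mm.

S_c ≈ 7.75 mm

Mid-depth of clay below the ground surface: z = 3.1 + 7.8/2 = 7 m.
Total vertical stress at mid-clay: σ_v = 18.1×3.1 + 16.5×3.9 = 120.46 kPa.
Pore pressure: u = 9.81×(7 − 0.46) = 64.157 kPa.
Initial effective stress: σ'_0 = σ_v − u = 120.46 − 64.157 = 56.303 kPa.
Stress increase at mid-clay by the 2:1 spreading method:
Δσ = qBL/((B+z)(L+z)) = 132×1.9×1.9/((1.9+7)(1.9+7)) = 6.0159 kPa
Final effective stress: σ'_f = 56.303 + 6.0159 = 62.319 kPa.
σ'_f = 62.319 ≤ σ'_p = 108 kPa, so the clay remains overconsolidated and only the recompression index applies:
S_c = C_r·H/(1+e₀)·log₁₀(σ'_f/σ'_0) = 0.041×7.8/1.82×log₁₀(62.319/56.303)
    = 0.17571 × 0.044089 = 0.007747 m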